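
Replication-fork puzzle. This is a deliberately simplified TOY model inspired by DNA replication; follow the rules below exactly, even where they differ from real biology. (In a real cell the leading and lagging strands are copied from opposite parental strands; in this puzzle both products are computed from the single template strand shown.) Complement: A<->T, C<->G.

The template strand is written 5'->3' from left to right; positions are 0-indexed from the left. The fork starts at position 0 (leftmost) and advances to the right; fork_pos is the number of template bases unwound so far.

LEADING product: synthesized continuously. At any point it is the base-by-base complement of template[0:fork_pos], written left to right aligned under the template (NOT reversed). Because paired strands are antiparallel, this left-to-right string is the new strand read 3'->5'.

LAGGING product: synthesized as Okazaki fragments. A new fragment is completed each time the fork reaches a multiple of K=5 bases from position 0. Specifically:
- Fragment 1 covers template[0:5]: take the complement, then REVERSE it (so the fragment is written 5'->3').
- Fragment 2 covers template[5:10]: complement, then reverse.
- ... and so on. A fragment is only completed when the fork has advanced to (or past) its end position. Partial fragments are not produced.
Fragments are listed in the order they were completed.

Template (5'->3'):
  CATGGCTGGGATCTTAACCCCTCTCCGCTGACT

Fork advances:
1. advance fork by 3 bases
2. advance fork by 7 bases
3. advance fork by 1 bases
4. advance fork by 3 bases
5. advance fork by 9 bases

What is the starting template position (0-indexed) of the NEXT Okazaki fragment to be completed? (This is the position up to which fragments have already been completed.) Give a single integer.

Answer: 20

Derivation:
Step 1: advance 3 -> fork_pos = 0 + 3 = 3. Next multiple of 5 is 5 (not reached); still 0 fragment(s).
Step 2: advance 7 -> fork_pos = 3 + 7 = 10. Reached multiple(s) of 5: 5, 10 -> fragments 1-2 completed (2 total).
Step 3: advance 1 -> fork_pos = 10 + 1 = 11. Next multiple of 5 is 15 (not reached); still 2 fragment(s).
Step 4: advance 3 -> fork_pos = 11 + 3 = 14. Next multiple of 5 is 15 (not reached); still 2 fragment(s).
Step 5: advance 9 -> fork_pos = 14 + 9 = 23. Reached multiple(s) of 5: 15, 20 -> fragments 3-4 completed (4 total).
4 fragment(s) completed, covering template[0:20] (4 x 5 = 20). The next fragment, fragment 5, covers template[20:25], so it starts at position 20.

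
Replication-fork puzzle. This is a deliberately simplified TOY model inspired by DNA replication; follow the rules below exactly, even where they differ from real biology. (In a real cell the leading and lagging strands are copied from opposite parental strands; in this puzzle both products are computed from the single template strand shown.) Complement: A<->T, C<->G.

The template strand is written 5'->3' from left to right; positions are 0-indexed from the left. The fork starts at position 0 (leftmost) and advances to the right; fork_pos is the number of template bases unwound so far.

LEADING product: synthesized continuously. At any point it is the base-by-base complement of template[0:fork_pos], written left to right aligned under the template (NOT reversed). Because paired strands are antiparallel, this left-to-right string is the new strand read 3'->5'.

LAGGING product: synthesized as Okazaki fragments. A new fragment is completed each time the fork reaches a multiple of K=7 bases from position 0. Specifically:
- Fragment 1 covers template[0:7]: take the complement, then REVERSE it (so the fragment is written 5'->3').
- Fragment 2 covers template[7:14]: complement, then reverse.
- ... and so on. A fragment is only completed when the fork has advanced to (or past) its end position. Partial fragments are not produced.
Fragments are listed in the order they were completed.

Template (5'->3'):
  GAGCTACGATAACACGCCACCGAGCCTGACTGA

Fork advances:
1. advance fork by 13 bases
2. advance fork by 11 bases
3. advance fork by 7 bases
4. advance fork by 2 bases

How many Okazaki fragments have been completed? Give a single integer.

Step 1: advance 13 -> fork_pos = 0 + 13 = 13. Reached multiple(s) of 7: 7 -> fragment 1 completed (1 total).
Step 2: advance 11 -> fork_pos = 13 + 11 = 24. Reached multiple(s) of 7: 14, 21 -> fragments 2-3 completed (3 total).
Step 3: advance 7 -> fork_pos = 24 + 7 = 31. Reached multiple(s) of 7: 28 -> fragment 4 completed (4 total).
Step 4: advance 2 -> fork_pos = 31 + 2 = 33. Next multiple of 7 is 35 (not reached); still 4 fragment(s).
Check: final fork_pos = 33; the multiples of 7 that are <= 33 are 7..28 -> 33 // 7 = 4 completed fragment(s).

Answer: 4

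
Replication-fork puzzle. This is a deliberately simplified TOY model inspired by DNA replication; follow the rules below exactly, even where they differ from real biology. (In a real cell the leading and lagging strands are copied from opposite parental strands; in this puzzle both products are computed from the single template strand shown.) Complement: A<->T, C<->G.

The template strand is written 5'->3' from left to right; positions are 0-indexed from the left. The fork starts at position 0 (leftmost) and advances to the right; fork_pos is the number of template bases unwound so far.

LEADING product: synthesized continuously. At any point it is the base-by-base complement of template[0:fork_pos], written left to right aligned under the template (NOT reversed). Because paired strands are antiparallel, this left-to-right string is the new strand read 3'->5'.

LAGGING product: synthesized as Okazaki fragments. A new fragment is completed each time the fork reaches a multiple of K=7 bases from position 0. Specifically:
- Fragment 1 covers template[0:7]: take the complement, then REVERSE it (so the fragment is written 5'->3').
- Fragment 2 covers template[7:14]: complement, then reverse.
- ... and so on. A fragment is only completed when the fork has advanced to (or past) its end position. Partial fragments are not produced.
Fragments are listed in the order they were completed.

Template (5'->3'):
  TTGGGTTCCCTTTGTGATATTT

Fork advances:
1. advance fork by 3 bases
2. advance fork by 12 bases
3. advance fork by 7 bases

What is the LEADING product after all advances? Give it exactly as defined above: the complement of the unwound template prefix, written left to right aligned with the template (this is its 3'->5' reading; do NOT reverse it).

Answer: AACCCAAGGGAAACACTATAAA

Derivation:
Step 1: advance 3 -> fork_pos = 0 + 3 = 3.
Step 2: advance 12 -> fork_pos = 3 + 12 = 15.
Step 3: advance 7 -> fork_pos = 15 + 7 = 22.
Unwound prefix: template[0:22] = TTGGGTTCCCTTTGTGATATTT
Complement it base by base (A<->T, C<->G), keeping left-to-right order:
  [0:5] TTGGG -> AACCC
  [5:10] TTCCC -> AAGGG
  [10:15] TTTGT -> AAACA
  [15:20] GATAT -> CTATA
  [20:22] TT -> AA
Concatenate: AACCCAAGGGAAACACTATAAA (length 22; written aligned with the template, i.e. 3'->5').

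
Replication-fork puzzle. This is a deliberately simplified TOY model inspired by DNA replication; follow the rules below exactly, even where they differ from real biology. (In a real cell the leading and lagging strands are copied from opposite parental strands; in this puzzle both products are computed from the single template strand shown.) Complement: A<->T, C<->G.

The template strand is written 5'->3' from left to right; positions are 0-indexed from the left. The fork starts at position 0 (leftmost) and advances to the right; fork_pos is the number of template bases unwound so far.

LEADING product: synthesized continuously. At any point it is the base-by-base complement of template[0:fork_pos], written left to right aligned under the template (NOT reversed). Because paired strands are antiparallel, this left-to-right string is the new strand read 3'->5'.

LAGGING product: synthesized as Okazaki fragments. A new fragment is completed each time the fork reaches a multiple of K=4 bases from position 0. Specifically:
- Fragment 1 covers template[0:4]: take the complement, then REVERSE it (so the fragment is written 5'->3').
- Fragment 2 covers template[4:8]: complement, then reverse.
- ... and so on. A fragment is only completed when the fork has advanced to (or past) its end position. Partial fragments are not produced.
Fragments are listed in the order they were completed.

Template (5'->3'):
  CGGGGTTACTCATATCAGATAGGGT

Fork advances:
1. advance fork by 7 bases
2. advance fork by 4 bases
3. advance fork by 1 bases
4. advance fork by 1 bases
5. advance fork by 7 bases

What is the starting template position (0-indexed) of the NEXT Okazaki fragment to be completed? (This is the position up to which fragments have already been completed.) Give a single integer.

Step 1: advance 7 -> fork_pos = 0 + 7 = 7. Reached multiple(s) of 4: 4 -> fragment 1 completed (1 total).
Step 2: advance 4 -> fork_pos = 7 + 4 = 11. Reached multiple(s) of 4: 8 -> fragment 2 completed (2 total).
Step 3: advance 1 -> fork_pos = 11 + 1 = 12. Reached multiple(s) of 4: 12 -> fragment 3 completed (3 total).
Step 4: advance 1 -> fork_pos = 12 + 1 = 13. Next multiple of 4 is 16 (not reached); still 3 fragment(s).
Step 5: advance 7 -> fork_pos = 13 + 7 = 20. Reached multiple(s) of 4: 16, 20 -> fragments 4-5 completed (5 total).
5 fragment(s) completed, covering template[0:20] (5 x 4 = 20). The next fragment, fragment 6, covers template[20:24], so it starts at position 20.

Answer: 20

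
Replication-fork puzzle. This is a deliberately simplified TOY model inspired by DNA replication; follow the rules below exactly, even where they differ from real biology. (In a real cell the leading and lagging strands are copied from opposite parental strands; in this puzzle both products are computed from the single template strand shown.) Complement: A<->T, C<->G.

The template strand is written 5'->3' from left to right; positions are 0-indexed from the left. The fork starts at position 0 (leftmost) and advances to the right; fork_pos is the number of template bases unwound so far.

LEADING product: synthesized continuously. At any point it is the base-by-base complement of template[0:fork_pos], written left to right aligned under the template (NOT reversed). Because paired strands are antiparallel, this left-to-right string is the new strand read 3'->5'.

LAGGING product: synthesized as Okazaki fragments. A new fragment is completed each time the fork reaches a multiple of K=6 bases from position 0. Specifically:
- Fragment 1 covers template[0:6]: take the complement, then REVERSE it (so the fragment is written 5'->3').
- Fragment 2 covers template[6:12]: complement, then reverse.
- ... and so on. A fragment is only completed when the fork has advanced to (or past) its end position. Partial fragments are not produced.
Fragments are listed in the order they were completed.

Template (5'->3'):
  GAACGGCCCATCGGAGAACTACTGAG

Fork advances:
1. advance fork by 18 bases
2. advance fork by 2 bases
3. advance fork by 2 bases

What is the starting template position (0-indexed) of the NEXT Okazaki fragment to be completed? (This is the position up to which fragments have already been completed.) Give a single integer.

Answer: 18

Derivation:
Step 1: advance 18 -> fork_pos = 0 + 18 = 18. Reached multiple(s) of 6: 6, 12, 18 -> fragments 1-3 completed (3 total).
Step 2: advance 2 -> fork_pos = 18 + 2 = 20. Next multiple of 6 is 24 (not reached); still 3 fragment(s).
Step 3: advance 2 -> fork_pos = 20 + 2 = 22. Next multiple of 6 is 24 (not reached); still 3 fragment(s).
3 fragment(s) completed, covering template[0:18] (3 x 6 = 18). The next fragment, fragment 4, covers template[18:24], so it starts at position 18.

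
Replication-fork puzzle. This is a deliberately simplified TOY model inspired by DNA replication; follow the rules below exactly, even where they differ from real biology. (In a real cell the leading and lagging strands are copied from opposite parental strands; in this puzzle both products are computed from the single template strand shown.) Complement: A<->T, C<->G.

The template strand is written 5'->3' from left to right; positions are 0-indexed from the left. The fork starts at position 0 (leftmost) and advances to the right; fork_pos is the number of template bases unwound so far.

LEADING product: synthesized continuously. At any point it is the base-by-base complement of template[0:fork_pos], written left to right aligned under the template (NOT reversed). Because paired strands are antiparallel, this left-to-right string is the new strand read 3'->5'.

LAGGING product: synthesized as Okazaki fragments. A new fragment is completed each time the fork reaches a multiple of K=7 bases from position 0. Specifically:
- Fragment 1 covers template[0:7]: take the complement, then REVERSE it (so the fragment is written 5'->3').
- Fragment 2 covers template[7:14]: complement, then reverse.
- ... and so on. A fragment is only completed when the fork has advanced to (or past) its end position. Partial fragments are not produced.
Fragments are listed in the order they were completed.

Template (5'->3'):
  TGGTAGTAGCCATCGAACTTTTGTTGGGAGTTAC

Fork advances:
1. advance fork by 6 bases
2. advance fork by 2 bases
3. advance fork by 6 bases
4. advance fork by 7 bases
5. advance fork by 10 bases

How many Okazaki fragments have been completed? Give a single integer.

Step 1: advance 6 -> fork_pos = 0 + 6 = 6. Next multiple of 7 is 7 (not reached); still 0 fragment(s).
Step 2: advance 2 -> fork_pos = 6 + 2 = 8. Reached multiple(s) of 7: 7 -> fragment 1 completed (1 total).
Step 3: advance 6 -> fork_pos = 8 + 6 = 14. Reached multiple(s) of 7: 14 -> fragment 2 completed (2 total).
Step 4: advance 7 -> fork_pos = 14 + 7 = 21. Reached multiple(s) of 7: 21 -> fragment 3 completed (3 total).
Step 5: advance 10 -> fork_pos = 21 + 10 = 31. Reached multiple(s) of 7: 28 -> fragment 4 completed (4 total).
Check: final fork_pos = 31; the multiples of 7 that are <= 31 are 7..28 -> 31 // 7 = 4 completed fragment(s).

Answer: 4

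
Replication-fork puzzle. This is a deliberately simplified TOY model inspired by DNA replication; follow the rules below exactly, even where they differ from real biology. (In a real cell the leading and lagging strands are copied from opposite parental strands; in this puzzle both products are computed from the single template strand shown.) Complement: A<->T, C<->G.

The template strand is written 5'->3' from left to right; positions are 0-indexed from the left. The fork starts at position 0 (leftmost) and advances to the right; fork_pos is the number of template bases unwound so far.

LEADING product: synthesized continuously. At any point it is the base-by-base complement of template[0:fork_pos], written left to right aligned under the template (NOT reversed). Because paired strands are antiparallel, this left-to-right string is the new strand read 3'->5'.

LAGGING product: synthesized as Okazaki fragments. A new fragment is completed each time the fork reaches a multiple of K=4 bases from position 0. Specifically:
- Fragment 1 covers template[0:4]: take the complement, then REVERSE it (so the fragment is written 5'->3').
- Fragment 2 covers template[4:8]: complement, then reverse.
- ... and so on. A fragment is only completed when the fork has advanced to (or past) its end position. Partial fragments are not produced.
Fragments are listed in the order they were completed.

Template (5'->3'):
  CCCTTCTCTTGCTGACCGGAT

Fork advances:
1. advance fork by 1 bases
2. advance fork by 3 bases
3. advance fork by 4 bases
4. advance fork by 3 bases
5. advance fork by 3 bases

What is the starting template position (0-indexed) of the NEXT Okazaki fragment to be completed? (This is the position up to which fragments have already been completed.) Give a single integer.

Step 1: advance 1 -> fork_pos = 0 + 1 = 1. Next multiple of 4 is 4 (not reached); still 0 fragment(s).
Step 2: advance 3 -> fork_pos = 1 + 3 = 4. Reached multiple(s) of 4: 4 -> fragment 1 completed (1 total).
Step 3: advance 4 -> fork_pos = 4 + 4 = 8. Reached multiple(s) of 4: 8 -> fragment 2 completed (2 total).
Step 4: advance 3 -> fork_pos = 8 + 3 = 11. Next multiple of 4 is 12 (not reached); still 2 fragment(s).
Step 5: advance 3 -> fork_pos = 11 + 3 = 14. Reached multiple(s) of 4: 12 -> fragment 3 completed (3 total).
3 fragment(s) completed, covering template[0:12] (3 x 4 = 12). The next fragment, fragment 4, covers template[12:16], so it starts at position 12.

Answer: 12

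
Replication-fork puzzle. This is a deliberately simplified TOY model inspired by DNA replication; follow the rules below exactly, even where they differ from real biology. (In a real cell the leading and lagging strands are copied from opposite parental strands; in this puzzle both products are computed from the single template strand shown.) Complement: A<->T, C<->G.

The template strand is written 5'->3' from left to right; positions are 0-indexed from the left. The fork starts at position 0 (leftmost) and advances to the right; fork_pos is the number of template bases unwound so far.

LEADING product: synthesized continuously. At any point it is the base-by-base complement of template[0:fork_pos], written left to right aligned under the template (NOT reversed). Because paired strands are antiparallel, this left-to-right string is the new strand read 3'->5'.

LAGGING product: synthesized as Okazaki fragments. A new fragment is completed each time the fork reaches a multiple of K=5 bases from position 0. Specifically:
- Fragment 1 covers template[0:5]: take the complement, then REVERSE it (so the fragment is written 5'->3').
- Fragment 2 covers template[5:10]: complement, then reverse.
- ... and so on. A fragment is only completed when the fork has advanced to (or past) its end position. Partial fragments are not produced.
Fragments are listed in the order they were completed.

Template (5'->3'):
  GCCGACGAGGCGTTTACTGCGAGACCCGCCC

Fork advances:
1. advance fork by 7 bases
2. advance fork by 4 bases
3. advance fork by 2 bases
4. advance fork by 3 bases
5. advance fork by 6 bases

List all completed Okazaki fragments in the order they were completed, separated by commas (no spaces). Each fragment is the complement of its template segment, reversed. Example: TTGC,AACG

Answer: TCGGC,CCTCG,AAACG,GCAGT

Derivation:
Step 1: advance 7 -> fork_pos = 0 + 7 = 7. Reached multiple(s) of 5: 5 -> fragment 1 completed (1 total).
Step 2: advance 4 -> fork_pos = 7 + 4 = 11. Reached multiple(s) of 5: 10 -> fragment 2 completed (2 total).
Step 3: advance 2 -> fork_pos = 11 + 2 = 13. Next multiple of 5 is 15 (not reached); still 2 fragment(s).
Step 4: advance 3 -> fork_pos = 13 + 3 = 16. Reached multiple(s) of 5: 15 -> fragment 3 completed (3 total).
Step 5: advance 6 -> fork_pos = 16 + 6 = 22. Reached multiple(s) of 5: 20 -> fragment 4 completed (4 total).
Final fork_pos = 22, so 4 fragment(s) are complete. Build each: template segment -> complement -> reverse.
Fragment 1: template[0:5] = GCCGA -> complement CGGCT -> reversed TCGGC
Fragment 2: template[5:10] = CGAGG -> complement GCTCC -> reversed CCTCG
Fragment 3: template[10:15] = CGTTT -> complement GCAAA -> reversed AAACG
Fragment 4: template[15:20] = ACTGC -> complement TGACG -> reversed GCAGT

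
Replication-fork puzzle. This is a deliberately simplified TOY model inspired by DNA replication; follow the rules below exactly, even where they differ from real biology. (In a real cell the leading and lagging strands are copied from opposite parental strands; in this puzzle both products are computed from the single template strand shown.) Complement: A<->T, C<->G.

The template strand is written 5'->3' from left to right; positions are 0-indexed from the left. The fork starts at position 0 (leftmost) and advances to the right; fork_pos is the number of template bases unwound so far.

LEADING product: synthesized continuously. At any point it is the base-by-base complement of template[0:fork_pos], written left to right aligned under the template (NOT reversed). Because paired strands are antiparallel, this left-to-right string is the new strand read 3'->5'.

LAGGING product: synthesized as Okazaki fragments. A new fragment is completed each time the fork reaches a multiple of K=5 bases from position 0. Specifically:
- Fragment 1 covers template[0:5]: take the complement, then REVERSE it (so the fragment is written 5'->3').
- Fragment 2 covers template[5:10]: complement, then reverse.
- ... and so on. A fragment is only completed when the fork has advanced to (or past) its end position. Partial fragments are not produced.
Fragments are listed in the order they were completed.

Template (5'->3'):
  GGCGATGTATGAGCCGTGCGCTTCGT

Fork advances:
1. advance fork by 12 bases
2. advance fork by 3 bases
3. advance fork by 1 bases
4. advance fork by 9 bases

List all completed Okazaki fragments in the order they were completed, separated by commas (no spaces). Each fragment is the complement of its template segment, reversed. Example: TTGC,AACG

Step 1: advance 12 -> fork_pos = 0 + 12 = 12. Reached multiple(s) of 5: 5, 10 -> fragments 1-2 completed (2 total).
Step 2: advance 3 -> fork_pos = 12 + 3 = 15. Reached multiple(s) of 5: 15 -> fragment 3 completed (3 total).
Step 3: advance 1 -> fork_pos = 15 + 1 = 16. Next multiple of 5 is 20 (not reached); still 3 fragment(s).
Step 4: advance 9 -> fork_pos = 16 + 9 = 25. Reached multiple(s) of 5: 20, 25 -> fragments 4-5 completed (5 total).
Final fork_pos = 25, so 5 fragment(s) are complete. Build each: template segment -> complement -> reverse.
Fragment 1: template[0:5] = GGCGA -> complement CCGCT -> reversed TCGCC
Fragment 2: template[5:10] = TGTAT -> complement ACATA -> reversed ATACA
Fragment 3: template[10:15] = GAGCC -> complement CTCGG -> reversed GGCTC
Fragment 4: template[15:20] = GTGCG -> complement CACGC -> reversed CGCAC
Fragment 5: template[20:25] = CTTCG -> complement GAAGC -> reversed CGAAG

Answer: TCGCC,ATACA,GGCTC,CGCAC,CGAAG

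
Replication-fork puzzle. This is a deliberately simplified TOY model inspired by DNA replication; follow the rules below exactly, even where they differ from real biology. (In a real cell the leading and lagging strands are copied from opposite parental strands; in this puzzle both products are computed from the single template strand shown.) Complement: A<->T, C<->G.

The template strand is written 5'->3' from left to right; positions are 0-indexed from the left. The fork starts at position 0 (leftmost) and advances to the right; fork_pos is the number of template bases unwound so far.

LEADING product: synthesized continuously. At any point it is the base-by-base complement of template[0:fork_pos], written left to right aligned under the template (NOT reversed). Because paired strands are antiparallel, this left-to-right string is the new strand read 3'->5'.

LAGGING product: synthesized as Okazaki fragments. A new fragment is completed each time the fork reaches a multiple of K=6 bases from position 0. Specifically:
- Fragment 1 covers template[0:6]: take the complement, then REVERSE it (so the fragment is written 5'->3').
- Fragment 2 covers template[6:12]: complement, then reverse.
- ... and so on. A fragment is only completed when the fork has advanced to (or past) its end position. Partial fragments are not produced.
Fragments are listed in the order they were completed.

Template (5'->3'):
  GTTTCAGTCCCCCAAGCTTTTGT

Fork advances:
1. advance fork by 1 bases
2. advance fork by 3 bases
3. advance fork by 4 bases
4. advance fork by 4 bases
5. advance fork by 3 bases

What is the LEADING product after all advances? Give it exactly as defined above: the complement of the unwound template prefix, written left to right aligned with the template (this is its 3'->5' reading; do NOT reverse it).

Answer: CAAAGTCAGGGGGTT

Derivation:
Step 1: advance 1 -> fork_pos = 0 + 1 = 1.
Step 2: advance 3 -> fork_pos = 1 + 3 = 4.
Step 3: advance 4 -> fork_pos = 4 + 4 = 8.
Step 4: advance 4 -> fork_pos = 8 + 4 = 12.
Step 5: advance 3 -> fork_pos = 12 + 3 = 15.
Unwound prefix: template[0:15] = GTTTCAGTCCCCCAA
Complement it base by base (A<->T, C<->G), keeping left-to-right order:
  [0:5] GTTTC -> CAAAG
  [5:10] AGTCC -> TCAGG
  [10:15] CCCAA -> GGGTT
Concatenate: CAAAGTCAGGGGGTT (length 15; written aligned with the template, i.e. 3'->5').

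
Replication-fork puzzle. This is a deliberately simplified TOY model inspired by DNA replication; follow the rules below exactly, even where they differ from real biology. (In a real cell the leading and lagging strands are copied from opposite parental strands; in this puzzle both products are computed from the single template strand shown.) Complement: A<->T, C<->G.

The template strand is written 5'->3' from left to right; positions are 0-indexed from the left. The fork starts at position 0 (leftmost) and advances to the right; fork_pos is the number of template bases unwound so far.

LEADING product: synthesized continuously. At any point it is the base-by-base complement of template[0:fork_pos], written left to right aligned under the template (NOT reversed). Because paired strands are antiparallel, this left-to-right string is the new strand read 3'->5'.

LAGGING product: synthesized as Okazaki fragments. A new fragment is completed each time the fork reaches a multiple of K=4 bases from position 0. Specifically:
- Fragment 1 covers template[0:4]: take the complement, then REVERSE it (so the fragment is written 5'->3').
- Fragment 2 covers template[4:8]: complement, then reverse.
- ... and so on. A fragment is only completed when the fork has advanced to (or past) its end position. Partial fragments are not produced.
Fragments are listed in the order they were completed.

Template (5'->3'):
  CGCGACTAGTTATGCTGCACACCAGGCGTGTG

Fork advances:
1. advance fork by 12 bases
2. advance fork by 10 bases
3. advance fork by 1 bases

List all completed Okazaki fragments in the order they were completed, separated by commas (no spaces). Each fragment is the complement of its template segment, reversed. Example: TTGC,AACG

Answer: CGCG,TAGT,TAAC,AGCA,GTGC

Derivation:
Step 1: advance 12 -> fork_pos = 0 + 12 = 12. Reached multiple(s) of 4: 4, 8, 12 -> fragments 1-3 completed (3 total).
Step 2: advance 10 -> fork_pos = 12 + 10 = 22. Reached multiple(s) of 4: 16, 20 -> fragments 4-5 completed (5 total).
Step 3: advance 1 -> fork_pos = 22 + 1 = 23. Next multiple of 4 is 24 (not reached); still 5 fragment(s).
Final fork_pos = 23, so 5 fragment(s) are complete. Build each: template segment -> complement -> reverse.
Fragment 1: template[0:4] = CGCG -> complement GCGC -> reversed CGCG
Fragment 2: template[4:8] = ACTA -> complement TGAT -> reversed TAGT
Fragment 3: template[8:12] = GTTA -> complement CAAT -> reversed TAAC
Fragment 4: template[12:16] = TGCT -> complement ACGA -> reversed AGCA
Fragment 5: template[16:20] = GCAC -> complement CGTG -> reversed GTGC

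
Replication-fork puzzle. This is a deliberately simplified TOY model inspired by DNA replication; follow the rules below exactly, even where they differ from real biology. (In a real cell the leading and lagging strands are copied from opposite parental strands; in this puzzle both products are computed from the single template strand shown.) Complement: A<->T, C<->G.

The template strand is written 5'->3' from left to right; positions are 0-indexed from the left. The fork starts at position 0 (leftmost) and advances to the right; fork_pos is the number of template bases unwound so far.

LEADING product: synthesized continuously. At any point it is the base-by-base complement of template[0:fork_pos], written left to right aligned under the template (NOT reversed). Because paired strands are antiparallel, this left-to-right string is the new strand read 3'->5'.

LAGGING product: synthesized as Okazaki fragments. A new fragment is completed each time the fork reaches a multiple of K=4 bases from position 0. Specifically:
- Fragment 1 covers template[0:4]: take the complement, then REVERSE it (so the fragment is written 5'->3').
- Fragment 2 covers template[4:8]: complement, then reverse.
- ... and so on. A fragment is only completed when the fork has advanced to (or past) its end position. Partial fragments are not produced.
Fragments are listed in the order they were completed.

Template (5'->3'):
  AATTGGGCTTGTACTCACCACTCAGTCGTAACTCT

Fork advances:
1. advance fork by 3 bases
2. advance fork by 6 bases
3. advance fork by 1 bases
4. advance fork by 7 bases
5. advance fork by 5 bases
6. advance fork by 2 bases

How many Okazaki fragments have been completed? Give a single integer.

Step 1: advance 3 -> fork_pos = 0 + 3 = 3. Next multiple of 4 is 4 (not reached); still 0 fragment(s).
Step 2: advance 6 -> fork_pos = 3 + 6 = 9. Reached multiple(s) of 4: 4, 8 -> fragments 1-2 completed (2 total).
Step 3: advance 1 -> fork_pos = 9 + 1 = 10. Next multiple of 4 is 12 (not reached); still 2 fragment(s).
Step 4: advance 7 -> fork_pos = 10 + 7 = 17. Reached multiple(s) of 4: 12, 16 -> fragments 3-4 completed (4 total).
Step 5: advance 5 -> fork_pos = 17 + 5 = 22. Reached multiple(s) of 4: 20 -> fragment 5 completed (5 total).
Step 6: advance 2 -> fork_pos = 22 + 2 = 24. Reached multiple(s) of 4: 24 -> fragment 6 completed (6 total).
Check: final fork_pos = 24; the multiples of 4 that are <= 24 are 4..24 -> 24 // 4 = 6 completed fragment(s).

Answer: 6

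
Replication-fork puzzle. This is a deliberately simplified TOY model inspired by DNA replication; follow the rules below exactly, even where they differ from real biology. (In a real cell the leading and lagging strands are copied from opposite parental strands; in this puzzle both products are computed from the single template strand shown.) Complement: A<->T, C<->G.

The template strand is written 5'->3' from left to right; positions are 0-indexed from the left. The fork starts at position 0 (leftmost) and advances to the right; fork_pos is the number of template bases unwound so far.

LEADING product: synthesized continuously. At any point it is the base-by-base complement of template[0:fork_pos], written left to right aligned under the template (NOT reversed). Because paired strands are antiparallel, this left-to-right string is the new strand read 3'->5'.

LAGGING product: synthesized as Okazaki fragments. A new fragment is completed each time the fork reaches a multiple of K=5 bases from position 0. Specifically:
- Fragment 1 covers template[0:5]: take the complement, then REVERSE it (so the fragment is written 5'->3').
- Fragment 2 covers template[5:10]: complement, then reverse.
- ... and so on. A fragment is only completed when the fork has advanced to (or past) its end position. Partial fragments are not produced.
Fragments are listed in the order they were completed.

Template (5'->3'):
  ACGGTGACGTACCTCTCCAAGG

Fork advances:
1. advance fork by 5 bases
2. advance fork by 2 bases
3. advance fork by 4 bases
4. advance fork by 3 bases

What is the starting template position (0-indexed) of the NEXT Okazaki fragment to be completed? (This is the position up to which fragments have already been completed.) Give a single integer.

Step 1: advance 5 -> fork_pos = 0 + 5 = 5. Reached multiple(s) of 5: 5 -> fragment 1 completed (1 total).
Step 2: advance 2 -> fork_pos = 5 + 2 = 7. Next multiple of 5 is 10 (not reached); still 1 fragment(s).
Step 3: advance 4 -> fork_pos = 7 + 4 = 11. Reached multiple(s) of 5: 10 -> fragment 2 completed (2 total).
Step 4: advance 3 -> fork_pos = 11 + 3 = 14. Next multiple of 5 is 15 (not reached); still 2 fragment(s).
2 fragment(s) completed, covering template[0:10] (2 x 5 = 10). The next fragment, fragment 3, covers template[10:15], so it starts at position 10.

Answer: 10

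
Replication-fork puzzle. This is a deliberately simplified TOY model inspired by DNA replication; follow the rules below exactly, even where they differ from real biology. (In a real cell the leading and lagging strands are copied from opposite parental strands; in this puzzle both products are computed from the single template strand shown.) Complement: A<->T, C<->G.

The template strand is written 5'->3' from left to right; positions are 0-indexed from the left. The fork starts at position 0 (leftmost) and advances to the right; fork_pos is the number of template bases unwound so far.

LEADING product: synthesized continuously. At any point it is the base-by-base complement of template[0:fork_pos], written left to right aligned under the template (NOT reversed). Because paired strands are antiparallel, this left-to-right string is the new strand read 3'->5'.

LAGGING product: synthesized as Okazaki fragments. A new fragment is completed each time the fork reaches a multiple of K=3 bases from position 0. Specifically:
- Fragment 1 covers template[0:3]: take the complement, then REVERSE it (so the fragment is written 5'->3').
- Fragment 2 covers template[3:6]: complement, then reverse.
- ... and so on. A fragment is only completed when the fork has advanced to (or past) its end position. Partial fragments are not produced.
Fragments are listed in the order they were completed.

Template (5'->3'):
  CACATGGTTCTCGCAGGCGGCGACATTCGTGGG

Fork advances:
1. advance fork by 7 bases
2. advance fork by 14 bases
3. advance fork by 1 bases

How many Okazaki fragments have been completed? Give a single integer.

Step 1: advance 7 -> fork_pos = 0 + 7 = 7. Reached multiple(s) of 3: 3, 6 -> fragments 1-2 completed (2 total).
Step 2: advance 14 -> fork_pos = 7 + 14 = 21. Reached multiple(s) of 3: 9, 12, 15, 18, 21 -> fragments 3-7 completed (7 total).
Step 3: advance 1 -> fork_pos = 21 + 1 = 22. Next multiple of 3 is 24 (not reached); still 7 fragment(s).
Check: final fork_pos = 22; the multiples of 3 that are <= 22 are 3..21 -> 22 // 3 = 7 completed fragment(s).

Answer: 7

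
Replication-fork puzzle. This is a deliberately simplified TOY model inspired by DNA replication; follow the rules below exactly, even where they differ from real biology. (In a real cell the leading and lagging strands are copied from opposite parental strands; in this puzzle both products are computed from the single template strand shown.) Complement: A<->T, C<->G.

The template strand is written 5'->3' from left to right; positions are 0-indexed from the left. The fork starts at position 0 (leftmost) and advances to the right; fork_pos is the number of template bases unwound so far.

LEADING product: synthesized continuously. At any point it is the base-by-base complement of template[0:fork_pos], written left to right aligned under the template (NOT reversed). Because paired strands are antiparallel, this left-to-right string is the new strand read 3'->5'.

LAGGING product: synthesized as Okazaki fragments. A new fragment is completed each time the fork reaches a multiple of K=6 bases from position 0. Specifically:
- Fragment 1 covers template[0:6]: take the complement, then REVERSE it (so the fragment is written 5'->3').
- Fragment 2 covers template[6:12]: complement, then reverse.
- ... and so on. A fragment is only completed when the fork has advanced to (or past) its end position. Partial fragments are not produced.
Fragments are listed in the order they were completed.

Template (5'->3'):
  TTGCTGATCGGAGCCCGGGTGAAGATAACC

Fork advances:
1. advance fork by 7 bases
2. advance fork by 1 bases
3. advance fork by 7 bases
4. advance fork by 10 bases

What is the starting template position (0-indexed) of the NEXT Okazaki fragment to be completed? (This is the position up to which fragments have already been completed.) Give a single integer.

Step 1: advance 7 -> fork_pos = 0 + 7 = 7. Reached multiple(s) of 6: 6 -> fragment 1 completed (1 total).
Step 2: advance 1 -> fork_pos = 7 + 1 = 8. Next multiple of 6 is 12 (not reached); still 1 fragment(s).
Step 3: advance 7 -> fork_pos = 8 + 7 = 15. Reached multiple(s) of 6: 12 -> fragment 2 completed (2 total).
Step 4: advance 10 -> fork_pos = 15 + 10 = 25. Reached multiple(s) of 6: 18, 24 -> fragments 3-4 completed (4 total).
4 fragment(s) completed, covering template[0:24] (4 x 6 = 24). The next fragment, fragment 5, covers template[24:30], so it starts at position 24.

Answer: 24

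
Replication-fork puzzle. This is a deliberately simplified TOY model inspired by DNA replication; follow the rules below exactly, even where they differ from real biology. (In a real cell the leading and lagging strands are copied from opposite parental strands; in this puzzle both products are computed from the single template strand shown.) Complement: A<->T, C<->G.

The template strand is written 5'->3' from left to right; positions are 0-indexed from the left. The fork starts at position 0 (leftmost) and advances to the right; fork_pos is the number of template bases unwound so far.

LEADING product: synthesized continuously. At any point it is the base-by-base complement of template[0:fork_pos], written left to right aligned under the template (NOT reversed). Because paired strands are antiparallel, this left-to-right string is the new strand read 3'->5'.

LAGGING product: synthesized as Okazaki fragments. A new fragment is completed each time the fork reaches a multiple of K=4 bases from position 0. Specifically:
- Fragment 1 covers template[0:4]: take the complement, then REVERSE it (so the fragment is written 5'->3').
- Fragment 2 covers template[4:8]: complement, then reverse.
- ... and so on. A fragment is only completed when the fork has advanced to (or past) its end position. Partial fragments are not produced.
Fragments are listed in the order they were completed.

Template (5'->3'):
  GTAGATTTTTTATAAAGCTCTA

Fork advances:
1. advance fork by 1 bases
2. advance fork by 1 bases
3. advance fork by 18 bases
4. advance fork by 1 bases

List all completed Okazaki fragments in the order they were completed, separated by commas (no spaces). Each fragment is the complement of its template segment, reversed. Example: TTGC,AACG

Step 1: advance 1 -> fork_pos = 0 + 1 = 1. Next multiple of 4 is 4 (not reached); still 0 fragment(s).
Step 2: advance 1 -> fork_pos = 1 + 1 = 2. Next multiple of 4 is 4 (not reached); still 0 fragment(s).
Step 3: advance 18 -> fork_pos = 2 + 18 = 20. Reached multiple(s) of 4: 4, 8, 12, 16, 20 -> fragments 1-5 completed (5 total).
Step 4: advance 1 -> fork_pos = 20 + 1 = 21. Next multiple of 4 is 24 (not reached); still 5 fragment(s).
Final fork_pos = 21, so 5 fragment(s) are complete. Build each: template segment -> complement -> reverse.
Fragment 1: template[0:4] = GTAG -> complement CATC -> reversed CTAC
Fragment 2: template[4:8] = ATTT -> complement TAAA -> reversed AAAT
Fragment 3: template[8:12] = TTTA -> complement AAAT -> reversed TAAA
Fragment 4: template[12:16] = TAAA -> complement ATTT -> reversed TTTA
Fragment 5: template[16:20] = GCTC -> complement CGAG -> reversed GAGC

Answer: CTAC,AAAT,TAAA,TTTA,GAGC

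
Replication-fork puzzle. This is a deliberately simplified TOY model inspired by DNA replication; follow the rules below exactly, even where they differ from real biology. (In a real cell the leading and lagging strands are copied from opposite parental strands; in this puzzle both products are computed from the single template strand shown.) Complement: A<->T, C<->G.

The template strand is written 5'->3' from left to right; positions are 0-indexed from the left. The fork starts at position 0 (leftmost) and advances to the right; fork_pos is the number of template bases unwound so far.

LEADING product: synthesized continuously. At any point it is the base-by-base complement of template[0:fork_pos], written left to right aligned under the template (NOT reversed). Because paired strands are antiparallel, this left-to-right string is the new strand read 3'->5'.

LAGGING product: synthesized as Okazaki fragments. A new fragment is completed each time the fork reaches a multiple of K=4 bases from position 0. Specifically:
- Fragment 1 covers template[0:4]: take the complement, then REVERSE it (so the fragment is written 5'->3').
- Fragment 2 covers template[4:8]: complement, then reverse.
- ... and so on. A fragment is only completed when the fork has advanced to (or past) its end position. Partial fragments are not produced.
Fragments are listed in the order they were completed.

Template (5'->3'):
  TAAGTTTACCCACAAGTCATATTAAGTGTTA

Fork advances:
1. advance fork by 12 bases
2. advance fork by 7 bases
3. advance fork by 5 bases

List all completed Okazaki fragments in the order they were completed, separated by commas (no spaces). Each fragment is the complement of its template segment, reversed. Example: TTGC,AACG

Step 1: advance 12 -> fork_pos = 0 + 12 = 12. Reached multiple(s) of 4: 4, 8, 12 -> fragments 1-3 completed (3 total).
Step 2: advance 7 -> fork_pos = 12 + 7 = 19. Reached multiple(s) of 4: 16 -> fragment 4 completed (4 total).
Step 3: advance 5 -> fork_pos = 19 + 5 = 24. Reached multiple(s) of 4: 20, 24 -> fragments 5-6 completed (6 total).
Final fork_pos = 24, so 6 fragment(s) are complete. Build each: template segment -> complement -> reverse.
Fragment 1: template[0:4] = TAAG -> complement ATTC -> reversed CTTA
Fragment 2: template[4:8] = TTTA -> complement AAAT -> reversed TAAA
Fragment 3: template[8:12] = CCCA -> complement GGGT -> reversed TGGG
Fragment 4: template[12:16] = CAAG -> complement GTTC -> reversed CTTG
Fragment 5: template[16:20] = TCAT -> complement AGTA -> reversed ATGA
Fragment 6: template[20:24] = ATTA -> complement TAAT -> reversed TAAT

Answer: CTTA,TAAA,TGGG,CTTG,ATGA,TAAT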